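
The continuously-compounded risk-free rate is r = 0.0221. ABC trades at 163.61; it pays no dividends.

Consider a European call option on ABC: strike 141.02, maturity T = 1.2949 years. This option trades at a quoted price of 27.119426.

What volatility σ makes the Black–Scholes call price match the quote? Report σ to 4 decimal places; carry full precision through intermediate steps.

sigma = 0.1053

At σ = 0.1053 the Black–Scholes value reproduces the quote:
σ√T = 0.1053·√1.2949 = 0.119825
d₁ = (ln(S/K) + (r+σ²/2)T) / (σ√T) = (ln(163.61/141.02) + (0.0221+0.1053²/2)·1.2949) / 0.119825 = (0.148584 + 0.035796) / 0.119825 = 1.538748
d₂ = d₁ − σ√T = 1.538748 − 0.119825 = 1.418923
e^{−rT} = 0.971788
N(d₁) = 0.938067,  N(d₂) = 0.922039
V = S·N(d₁) − K·e^{−rT}·N(d₂) = 153.477159 − 126.357733 = 27.119426 (the quoted price), and the Black–Scholes price is strictly increasing in σ, so σ is unique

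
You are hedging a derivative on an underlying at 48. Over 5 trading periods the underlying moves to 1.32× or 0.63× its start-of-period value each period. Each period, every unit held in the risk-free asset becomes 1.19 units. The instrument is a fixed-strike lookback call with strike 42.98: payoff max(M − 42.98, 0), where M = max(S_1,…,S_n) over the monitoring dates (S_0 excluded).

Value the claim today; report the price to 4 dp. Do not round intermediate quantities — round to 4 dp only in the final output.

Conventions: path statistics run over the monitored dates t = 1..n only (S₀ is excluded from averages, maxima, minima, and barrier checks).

price = 35.1228

Under the martingale measure an up-move has probability p* = 0.8116; value the claim as the probability-weighted average of per-path payoffs, discounted 5 periods at R = 1.19.
Enumerate all 2^5 = 32 price paths (U = up ×1.32, D = down ×0.63); each path with k up-moves has probability p*^k·(1−p*)^(5−k).
DDDDD: M=30.2400, payoff=0.0000, prob=0.000237
UDDDD: M=63.3600, payoff=20.3800, prob=0.001023
DUDDD: M=39.9168, payoff=0.0000, prob=0.001023
UUDDD: M=83.6352, payoff=40.6552, prob=0.004405
DDUDD: M=30.2400, payoff=0.0000, prob=0.001023
UDUDD: M=63.3600, payoff=20.3800, prob=0.004405
DUUDD: M=52.6902, payoff=9.7102, prob=0.004405
UUUDD: M=110.3985, payoff=67.4185, prob=0.018976
DDDUD: M=30.2400, payoff=0.0000, prob=0.001023
UDDUD: M=63.3600, payoff=20.3800, prob=0.004405
DUDUD: M=39.9168, payoff=0.0000, prob=0.004405
UUDUD: M=83.6352, payoff=40.6552, prob=0.018976
DDUUD: M=33.1948, payoff=0.0000, prob=0.004405
UDUUD: M=69.5510, payoff=26.5710, prob=0.018976
DUUUD: M=69.5510, payoff=26.5710, prob=0.018976
UUUUD: M=145.7260, payoff=102.7460, prob=0.081743
DDDDU: M=30.2400, payoff=0.0000, prob=0.001023
UDDDU: M=63.3600, payoff=20.3800, prob=0.004405
DUDDU: M=39.9168, payoff=0.0000, prob=0.004405
UUDDU: M=83.6352, payoff=40.6552, prob=0.018976
DDUDU: M=30.2400, payoff=0.0000, prob=0.004405
UDUDU: M=63.3600, payoff=20.3800, prob=0.018976
DUUDU: M=52.6902, payoff=9.7102, prob=0.018976
UUUDU: M=110.3985, payoff=67.4185, prob=0.081743
DDDUU: M=30.2400, payoff=0.0000, prob=0.004405
UDDUU: M=63.3600, payoff=20.3800, prob=0.018976
DUDUU: M=43.8172, payoff=0.8372, prob=0.018976
UUDUU: M=91.8074, payoff=48.8274, prob=0.081743
DDUUU: M=43.8172, payoff=0.8372, prob=0.018976
UDUUU: M=91.8074, payoff=48.8274, prob=0.081743
DUUUU: M=91.8074, payoff=48.8274, prob=0.081743
UUUUU: M=192.3583, payoff=149.3783, prob=0.352123
Price = Σ prob·payoff / R^5 = 83.815410 / 2.386354 = 35.1228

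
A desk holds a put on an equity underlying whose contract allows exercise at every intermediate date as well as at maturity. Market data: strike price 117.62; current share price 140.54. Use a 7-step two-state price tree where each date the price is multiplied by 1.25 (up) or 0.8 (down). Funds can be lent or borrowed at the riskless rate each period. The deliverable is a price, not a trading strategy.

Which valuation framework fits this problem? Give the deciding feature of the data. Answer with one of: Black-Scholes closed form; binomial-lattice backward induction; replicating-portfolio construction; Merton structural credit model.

Key observation: an American put (K = 117.62, S₀ = 140.54) on a 7-date tree has no closed form — the optimal stopping decision is embedded and must be resolved recursively from expiry.

framework: binomial-lattice backward induction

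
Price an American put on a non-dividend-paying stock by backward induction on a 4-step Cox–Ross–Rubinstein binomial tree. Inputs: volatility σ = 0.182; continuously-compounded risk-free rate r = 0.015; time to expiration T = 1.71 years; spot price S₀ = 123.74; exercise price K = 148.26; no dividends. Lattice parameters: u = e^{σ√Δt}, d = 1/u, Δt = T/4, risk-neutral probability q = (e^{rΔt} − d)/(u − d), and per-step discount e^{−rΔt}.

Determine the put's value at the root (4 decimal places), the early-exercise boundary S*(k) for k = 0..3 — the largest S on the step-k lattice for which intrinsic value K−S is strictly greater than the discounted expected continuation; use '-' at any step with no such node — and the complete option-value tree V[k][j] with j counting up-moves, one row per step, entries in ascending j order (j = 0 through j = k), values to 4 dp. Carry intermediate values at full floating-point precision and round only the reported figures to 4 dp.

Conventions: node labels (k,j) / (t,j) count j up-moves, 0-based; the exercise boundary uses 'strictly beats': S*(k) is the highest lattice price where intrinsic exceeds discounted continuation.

price = 26.9051
boundary = - 109.8576 97.5326 109.8576
tree:
26.9051
38.4024 15.6288
50.7274 25.2350 6.1186
61.6696 38.4024 12.2486 0.0000
71.3842 50.7274 24.5200 0.0000 0.0000

params: Δt=0.42750 u=1.12637 d=0.88781 q=0.49725 e^(-rΔt)=0.99361
t_4 payoffs: 71.3842 50.7274 24.5200 0.0000 0.0000
t_3: node(3,0) S=86.5904 payoff=61.6696 vs cont=60.7219 → 61.6696 [stop]  node(3,1) S=109.8576 payoff=38.4024 vs cont=37.4548 → 38.4024 [stop]  node(3,2) S=139.3767 payoff=8.8833 vs cont=12.2486 → 12.2486 [wait]  node(3,3) S=176.8278 payoff=0.0000 vs cont=0.0000 → 0.0000 [wait]  ⇒ S*(3)=109.8576
t_2: node(2,0) S=97.5326 payoff=50.7274 vs cont=49.7797 → 50.7274 [stop]  node(2,1) S=123.7400 payoff=24.5200 vs cont=25.2350 → 25.2350 [wait]  node(2,2) S=156.9894 payoff=0.0000 vs cont=6.1186 → 6.1186 [wait]  ⇒ S*(2)=97.5326
t_1: node(1,0) S=109.8576 payoff=38.4024 vs cont=37.8080 → 38.4024 [stop]  node(1,1) S=139.3767 payoff=8.8833 vs cont=15.6288 → 15.6288 [wait]  ⇒ S*(1)=109.8576
t_0: node(0,0) S=123.7400 payoff=24.5200 vs cont=26.9051 → 26.9051 [wait]  ⇒ S*(0)=-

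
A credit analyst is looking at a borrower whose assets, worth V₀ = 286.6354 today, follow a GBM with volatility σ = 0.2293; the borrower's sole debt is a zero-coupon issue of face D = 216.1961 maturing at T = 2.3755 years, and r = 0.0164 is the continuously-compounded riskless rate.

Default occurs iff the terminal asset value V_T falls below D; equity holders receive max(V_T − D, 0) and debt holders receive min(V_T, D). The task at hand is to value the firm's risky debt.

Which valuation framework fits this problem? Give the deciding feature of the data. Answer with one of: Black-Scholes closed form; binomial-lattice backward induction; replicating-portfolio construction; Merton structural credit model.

framework: Merton structural credit model

Key observation: the data describe a firm's assets (V₀ = 286.6354, GBM) and a single zero-coupon debt of face 216.1961, so credit quantities follow from equity-as-call in the structural model.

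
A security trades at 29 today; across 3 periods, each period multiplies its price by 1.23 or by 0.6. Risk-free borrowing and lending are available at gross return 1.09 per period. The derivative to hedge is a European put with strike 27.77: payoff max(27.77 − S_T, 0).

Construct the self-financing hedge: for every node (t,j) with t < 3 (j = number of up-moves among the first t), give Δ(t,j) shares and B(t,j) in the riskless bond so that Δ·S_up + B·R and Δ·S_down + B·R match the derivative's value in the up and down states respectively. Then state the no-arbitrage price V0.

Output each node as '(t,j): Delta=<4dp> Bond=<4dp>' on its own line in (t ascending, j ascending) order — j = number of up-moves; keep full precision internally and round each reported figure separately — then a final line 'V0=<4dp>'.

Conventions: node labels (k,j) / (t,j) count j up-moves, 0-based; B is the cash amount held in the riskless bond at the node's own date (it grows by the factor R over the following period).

(0,0): Delta=-0.2700 Bond=9.7899
(1,0): Delta=-1.0000 Bond=23.3735
(1,1): Delta=-0.1682 Bond=7.0417
(2,0): Delta=-1.0000 Bond=25.4771
(2,1): Delta=-1.0000 Bond=25.4771
(2,2): Delta=-0.0523 Bond=2.5892
V0=1.9607

Under the risk-neutral measure, an up-move has probability p* = (R−d)/(u−d) = 0.7778 and values discount at R = 1.09.
At maturity the claim pays: V(3,0)=21.5060, V(3,1)=14.9288, V(3,2)=1.4455, V(3,3)=0.0000
  t=2,j=0: stock 10.4400 → up 12.8412 (V=14.9288), down 6.2640 (V=21.5060). Price 15.0371; hedge Δ=-1.0000, bond B=25.4771.
  t=2,j=1: stock 21.4020 → up 26.3245 (V=1.4455), down 12.8412 (V=14.9288). Price 4.0751; hedge Δ=-1.0000, bond B=25.4771.
  t=2,j=2: stock 43.8741 → up 53.9651 (V=0.0000), down 26.3245 (V=1.4455). Price 0.2947; hedge Δ=-0.0523, bond B=2.5892.
  t=1,j=0: stock 17.4000 → up 21.4020 (V=4.0751), down 10.4400 (V=15.0371). Price 5.9735; hedge Δ=-1.0000, bond B=23.3735.
  t=1,j=1: stock 35.6700 → up 43.8741 (V=0.2947), down 21.4020 (V=4.0751). Price 1.0411; hedge Δ=-0.1682, bond B=7.0417.
  t=0,j=0: stock 29.0000 → up 35.6700 (V=1.0411), down 17.4000 (V=5.9735). Price 1.9607; hedge Δ=-0.2700, bond B=9.7899.
As a check, the time-0 holding Δ(0,0)·S0 + B(0,0) comes to 1.9607 — exactly V0.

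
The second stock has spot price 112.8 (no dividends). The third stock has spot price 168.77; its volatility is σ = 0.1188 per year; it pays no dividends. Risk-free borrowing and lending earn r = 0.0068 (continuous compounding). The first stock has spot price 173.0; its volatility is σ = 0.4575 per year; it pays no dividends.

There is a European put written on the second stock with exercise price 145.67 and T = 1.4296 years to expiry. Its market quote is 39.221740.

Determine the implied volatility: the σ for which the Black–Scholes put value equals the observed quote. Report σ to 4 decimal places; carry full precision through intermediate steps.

At σ = 0.3234 the Black–Scholes value reproduces the quote:
σ√T = 0.3234·√1.4296 = 0.386676
d₁ = (ln(S/K) + (r+σ²/2)T) / (σ√T) = (ln(112.8/145.67) + (0.0068+0.3234²/2)·1.4296) / 0.386676 = (-0.255727 + 0.084480) / 0.386676 = -0.442869
d₂ = d₁ − σ√T = -0.442869 − 0.386676 = -0.829545
e^{−rT} = 0.990326
N(−d₁) = 0.671070,  N(−d₂) = 0.796602
V = K·e^{−rT}·N(−d₂) − S·N(−d₁) = 114.918423 − 75.696683 = 39.221740 (equal to the quote); since ∂V/∂σ > 0 for all σ, the implied volatility is unique

sigma = 0.3234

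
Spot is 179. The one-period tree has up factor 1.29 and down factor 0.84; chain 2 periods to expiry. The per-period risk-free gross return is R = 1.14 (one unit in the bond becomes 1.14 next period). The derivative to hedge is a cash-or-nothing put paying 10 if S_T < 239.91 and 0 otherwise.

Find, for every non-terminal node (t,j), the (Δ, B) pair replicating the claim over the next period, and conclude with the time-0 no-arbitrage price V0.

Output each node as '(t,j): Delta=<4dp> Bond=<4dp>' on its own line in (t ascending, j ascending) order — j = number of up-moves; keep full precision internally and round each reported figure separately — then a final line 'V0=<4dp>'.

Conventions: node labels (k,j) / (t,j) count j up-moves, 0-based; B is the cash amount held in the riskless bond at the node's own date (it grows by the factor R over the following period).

Since d<R<u, set p* = (R−d)/(u−d) = 0.6667; price each node as the discounted p*-expectation of its children.
Payoffs at expiry: V(2,0)=10.0000, V(2,1)=10.0000, V(2,2)=0.0000
(1,0): S=150.3600. Δ = (V_up−V_dn)/(S_up−S_dn) = (10.0000−10.0000)/(193.9644−126.3024) = 0.0000. V = [p*·10.0000 + (1−p*)·10.0000]/1.14 = 8.7719. B = V − Δ·S = 8.7719.
(1,1): S=230.9100. Δ = (V_up−V_dn)/(S_up−S_dn) = (0.0000−10.0000)/(297.8739−193.9644) = -0.0962. V = [p*·0.0000 + (1−p*)·10.0000]/1.14 = 2.9240. B = V − Δ·S = 25.1462.
(0,0): S=179.0000. Δ = (V_up−V_dn)/(S_up−S_dn) = (2.9240−8.7719)/(230.9100−150.3600) = -0.0726. V = [p*·2.9240 + (1−p*)·8.7719]/1.14 = 4.2748. B = V − Δ·S = 17.2703.
As a check, the time-0 holding Δ(0,0)·S0 + B(0,0) comes to 4.2748 — exactly V0.

(0,0): Delta=-0.0726 Bond=17.2703
(1,0): Delta=0.0000 Bond=8.7719
(1,1): Delta=-0.0962 Bond=25.1462
V0=4.2748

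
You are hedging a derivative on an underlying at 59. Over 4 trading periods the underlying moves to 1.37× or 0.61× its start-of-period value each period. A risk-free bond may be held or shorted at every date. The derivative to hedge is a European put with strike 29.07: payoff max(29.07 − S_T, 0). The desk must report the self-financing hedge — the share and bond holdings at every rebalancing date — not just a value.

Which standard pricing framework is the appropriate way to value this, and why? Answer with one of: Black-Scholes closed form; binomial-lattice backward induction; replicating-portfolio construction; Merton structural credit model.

framework: replicating-portfolio construction

Key observation: what is demanded is not a single number but the (Δ, B) position at each node of the 1.37/0.61 tree starting at 59; constructing those positions is the replicating-portfolio method.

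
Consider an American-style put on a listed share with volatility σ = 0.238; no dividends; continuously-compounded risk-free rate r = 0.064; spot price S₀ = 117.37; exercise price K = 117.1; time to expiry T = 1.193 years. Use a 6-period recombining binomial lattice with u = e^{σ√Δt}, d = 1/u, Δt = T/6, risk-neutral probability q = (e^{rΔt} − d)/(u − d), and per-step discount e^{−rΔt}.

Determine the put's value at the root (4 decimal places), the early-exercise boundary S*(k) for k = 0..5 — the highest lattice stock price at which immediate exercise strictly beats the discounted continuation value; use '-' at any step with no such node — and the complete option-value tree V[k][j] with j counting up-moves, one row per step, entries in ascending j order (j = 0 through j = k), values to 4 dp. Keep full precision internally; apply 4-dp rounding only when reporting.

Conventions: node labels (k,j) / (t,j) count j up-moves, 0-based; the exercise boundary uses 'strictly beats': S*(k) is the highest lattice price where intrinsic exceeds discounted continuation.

Δt=0.19883  u=1.11196  d=0.89931  q=0.53372  discount=0.98736
step 6 (expiry): payoffs max(K−S,0) = 55.0106 40.3290 22.1757 0.0000 0.0000 0.0000 0.0000
step 5: (k=5,j=0): S=69.0411, K−S=48.0589, hold=46.5782 ⇒ V=48.0589 exercise | (k=5,j=1): S=85.3665, K−S=31.7335, hold=30.2528 ⇒ V=31.7335 exercise | (k=5,j=2): S=105.5522, K−S=11.5478, hold=10.2094 ⇒ V=11.5478 exercise | (k=5,j=3): S=130.5110, K−S=0.0000, hold=0.0000 ⇒ V=0.0000 continue | (k=5,j=4): S=161.3715, K−S=0.0000, hold=0.0000 ⇒ V=0.0000 continue | (k=5,j=5): S=199.5293, K−S=0.0000, hold=0.0000 ⇒ V=0.0000 continue  boundary S*=105.5522
step 4: (k=4,j=0): S=76.7710, K−S=40.3290, hold=38.8483 ⇒ V=40.3290 exercise | (k=4,j=1): S=94.9243, K−S=22.1757, hold=20.6950 ⇒ V=22.1757 exercise | (k=4,j=2): S=117.3700, K−S=0.0000, hold=5.3165 ⇒ V=5.3165 continue | (k=4,j=3): S=145.1232, K−S=0.0000, hold=0.0000 ⇒ V=0.0000 continue | (k=4,j=4): S=179.4390, K−S=0.0000, hold=0.0000 ⇒ V=0.0000 continue  boundary S*=94.9243
step 3: (k=3,j=0): S=85.3665, K−S=31.7335, hold=30.2528 ⇒ V=31.7335 exercise | (k=3,j=1): S=105.5522, K−S=11.5478, hold=13.0110 ⇒ V=13.0110 continue | (k=3,j=2): S=130.5110, K−S=0.0000, hold=2.4476 ⇒ V=2.4476 continue | (k=3,j=3): S=161.3715, K−S=0.0000, hold=0.0000 ⇒ V=0.0000 continue  boundary S*=85.3665
step 2: (k=2,j=0): S=94.9243, K−S=22.1757, hold=21.4661 ⇒ V=22.1757 exercise | (k=2,j=1): S=117.3700, K−S=0.0000, hold=7.2799 ⇒ V=7.2799 continue | (k=2,j=2): S=145.1232, K−S=0.0000, hold=1.1269 ⇒ V=1.1269 continue  boundary S*=94.9243
step 1: (k=1,j=0): S=105.5522, K−S=11.5478, hold=14.0457 ⇒ V=14.0457 continue | (k=1,j=1): S=130.5110, K−S=0.0000, hold=3.9454 ⇒ V=3.9454 continue  boundary S*=-
step 0: (k=0,j=0): S=117.3700, K−S=0.0000, hold=8.5456 ⇒ V=8.5456 continue  boundary S*=-

price = 8.5456
boundary = - - 94.9243 85.3665 94.9243 105.5522
tree:
8.5456
14.0457 3.9454
22.1757 7.2799 1.1269
31.7335 13.0110 2.4476 0.0000
40.3290 22.1757 5.3165 0.0000 0.0000
48.0589 31.7335 11.5478 0.0000 0.0000 0.0000
55.0106 40.3290 22.1757 0.0000 0.0000 0.0000 0.0000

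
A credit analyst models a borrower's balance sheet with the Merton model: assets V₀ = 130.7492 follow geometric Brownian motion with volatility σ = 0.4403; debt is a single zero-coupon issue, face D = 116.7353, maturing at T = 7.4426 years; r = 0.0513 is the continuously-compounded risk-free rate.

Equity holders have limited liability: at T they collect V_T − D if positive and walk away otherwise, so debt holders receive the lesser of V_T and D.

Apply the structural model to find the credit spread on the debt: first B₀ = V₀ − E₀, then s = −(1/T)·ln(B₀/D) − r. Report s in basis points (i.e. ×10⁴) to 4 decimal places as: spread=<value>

spread=517.0830

With assets at 130.7492 and a single debt payment of 116.7353 at 7.4426 years:
d₁ = [ln(V₀/D) + (r + σ²/2)T] / (σ√T)
   = [ln(130.7492/116.7353) + (0.0513 + 0.5·0.4403²)·7.4426] / (0.4403·√7.4426)
   = [0.113372 + 1.103232] / 1.201188 = 1.012834
d₂ = d₁ − σ√T = 1.012834 − 1.201188 = -0.188354
N(d₁) = 0.844430,  N(d₂) = 0.425299,  e^(−rT) = 0.682628
E₀ = V₀·N(d₁) − D·e^(−rT)·N(d₂)
   = 130.7492·0.844430 − 116.7353·0.682628·0.425299 = 76.517835
B₀ = V₀ − E₀ = 130.7492 − 76.517835 = 54.231365
spread = −(1/T)·ln(B₀/D) − r = −(1/7.4426)·ln(54.231365/116.7353) − 0.0513 = 0.05170830
in basis points: 0.05170830 × 10⁴ = 517.0830 bp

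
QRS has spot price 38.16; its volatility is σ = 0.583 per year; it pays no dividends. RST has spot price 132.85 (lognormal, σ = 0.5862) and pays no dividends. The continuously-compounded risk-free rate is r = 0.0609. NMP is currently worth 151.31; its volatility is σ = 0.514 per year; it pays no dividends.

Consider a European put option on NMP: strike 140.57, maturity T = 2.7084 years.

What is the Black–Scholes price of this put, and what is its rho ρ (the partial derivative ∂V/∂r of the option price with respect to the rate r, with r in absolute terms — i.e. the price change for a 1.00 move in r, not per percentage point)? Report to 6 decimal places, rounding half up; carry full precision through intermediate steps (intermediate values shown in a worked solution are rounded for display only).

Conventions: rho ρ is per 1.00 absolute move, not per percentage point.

price = 29.900023
ρ = -179.504070

σ√T = 0.514·√2.7084 = 0.845901
d₁ = (ln(S/K) + (r+σ²/2)T) / (σ√T) = (ln(151.31/140.57) + (0.0609+0.514²/2)·2.7084) / 0.845901 = (0.073625 + 0.522716) / 0.845901 = 0.704977
d₂ = d₁ − σ√T = 0.704977 − 0.845901 = -0.140924
e^{−rT} = 0.847943
N(−d₁) = 0.240412,  N(−d₂) = 0.556035
Put price V = K·e^{−rT}·N(−d₂) − S·N(−d₁) = 66.276794 − 36.376771 = 29.900023
ρ = −K·T·e^{−rT}·N(−d₂) = -179.504070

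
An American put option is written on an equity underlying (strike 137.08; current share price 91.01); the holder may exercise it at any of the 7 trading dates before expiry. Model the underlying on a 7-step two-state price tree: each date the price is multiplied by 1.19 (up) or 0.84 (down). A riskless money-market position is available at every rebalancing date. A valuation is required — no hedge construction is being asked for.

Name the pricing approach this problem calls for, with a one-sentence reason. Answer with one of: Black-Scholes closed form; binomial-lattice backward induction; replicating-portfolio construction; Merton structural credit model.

framework: binomial-lattice backward induction

Key observation: an American put (K = 137.08, S₀ = 91.01) on a 7-date tree has no closed form — the optimal stopping decision is embedded and must be resolved recursively from expiry.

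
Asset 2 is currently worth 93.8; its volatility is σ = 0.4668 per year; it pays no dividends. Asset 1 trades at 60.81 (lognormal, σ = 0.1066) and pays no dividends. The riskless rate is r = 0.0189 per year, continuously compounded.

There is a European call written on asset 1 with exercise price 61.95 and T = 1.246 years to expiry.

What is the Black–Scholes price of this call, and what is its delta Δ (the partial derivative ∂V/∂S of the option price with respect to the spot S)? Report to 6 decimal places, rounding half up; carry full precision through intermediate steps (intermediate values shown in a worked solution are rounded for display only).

price = 3.031269
Δ = 0.540349

σ√T = 0.1066·√1.246 = 0.118992
d₁ = (ln(S/K) + (r+σ²/2)T) / (σ√T) = (ln(60.81/61.95) + (0.0189+0.1066²/2)·1.246) / 0.118992 = (-0.018573 + 0.030629) / 0.118992 = 0.101314
d₂ = d₁ − σ√T = 0.101314 − 0.118992 = -0.017677
e^{−rT} = 0.976726
N(d₁) = 0.540349,  N(d₂) = 0.492948
Call price V = S·N(d₁) − K·e^{−rT}·N(d₂) = 32.858652 − 29.827383 = 3.031269
Δ = N(d₁) = 0.540349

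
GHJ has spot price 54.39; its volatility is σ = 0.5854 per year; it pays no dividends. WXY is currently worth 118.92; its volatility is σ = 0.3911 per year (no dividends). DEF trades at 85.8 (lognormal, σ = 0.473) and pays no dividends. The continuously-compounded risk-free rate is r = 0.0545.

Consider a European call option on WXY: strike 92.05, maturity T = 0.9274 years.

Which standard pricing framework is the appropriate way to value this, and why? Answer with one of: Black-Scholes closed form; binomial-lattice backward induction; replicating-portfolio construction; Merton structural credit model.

Key observation: everything needed for the exact continuous-time valuation of the European call on WXY (strike 92.05) is given, and no feature rules the closed form out.

framework: Black-Scholes closed form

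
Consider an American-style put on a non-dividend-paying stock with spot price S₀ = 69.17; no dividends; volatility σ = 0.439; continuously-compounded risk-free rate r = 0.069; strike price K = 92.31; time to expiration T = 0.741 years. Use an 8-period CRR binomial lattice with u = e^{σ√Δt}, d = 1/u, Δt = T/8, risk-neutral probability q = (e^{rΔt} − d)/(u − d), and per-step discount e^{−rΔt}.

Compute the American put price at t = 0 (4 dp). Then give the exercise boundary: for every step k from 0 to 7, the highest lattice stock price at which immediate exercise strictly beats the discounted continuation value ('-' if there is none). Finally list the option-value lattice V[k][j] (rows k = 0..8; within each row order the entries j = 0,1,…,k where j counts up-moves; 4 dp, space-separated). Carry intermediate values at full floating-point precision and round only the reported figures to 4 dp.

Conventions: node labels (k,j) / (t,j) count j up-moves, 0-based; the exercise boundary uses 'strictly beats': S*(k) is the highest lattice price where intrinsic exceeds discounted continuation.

price = 24.7306
boundary = - 60.5192 52.9503 60.5192 52.9503 60.5192 69.1700 79.0574
tree:
24.7306
31.7908 17.7222
39.3597 24.1727 11.2554
45.9820 31.7908 16.5777 5.8755
51.7760 39.3597 23.5098 9.5958 2.0890
56.8455 45.9820 31.7908 15.2178 3.8832 0.2531
61.2809 51.7760 39.3597 23.1400 7.1899 0.5001 0.0000
65.1616 56.8455 45.9820 31.7908 13.2526 0.9880 0.0000 0.0000
68.5569 61.2809 51.7760 39.3597 23.1400 1.9519 0.0000 0.0000 0.0000

Δt=0.09262, u=1.14294, d=0.87493, q=0.49057, disc=e^(-rΔt)=0.99363
k=8 terminal: V=max(K-S,0) → 68.5569 61.2809 51.7760 39.3597 23.1400 1.9519 0.0000 0.0000 0.0000
k=7: j=0 S=27.1484 intr=65.1616 cont=64.5735 V=65.1616[EX]; j=1 S=35.4645 intr=56.8455 cont=56.2574 V=56.8455[EX]; j=2 S=46.3280 intr=45.9820 cont=45.3939 V=45.9820[EX]; j=3 S=60.5192 intr=31.7908 cont=31.2027 V=31.7908[EX]; j=4 S=79.0574 intr=13.2526 cont=12.6645 V=13.2526[EX]; j=5 S=103.2742 intr=0.0000 cont=0.9880 V=0.9880[hold]; j=6 S=134.9091 intr=0.0000 cont=0.0000 V=0.0000[hold]; j=7 S=176.2344 intr=0.0000 cont=0.0000 V=0.0000[hold]  S*(7)=79.0574
k=6: j=0 S=31.0291 intr=61.2809 cont=60.6928 V=61.2809[EX]; j=1 S=40.5340 intr=51.7760 cont=51.1880 V=51.7760[EX]; j=2 S=52.9503 intr=39.3597 cont=38.7716 V=39.3597[EX]; j=3 S=69.1700 intr=23.1400 cont=22.5519 V=23.1400[EX]; j=4 S=90.3581 intr=1.9519 cont=7.1899 V=7.1899[hold]; j=5 S=118.0366 intr=0.0000 cont=0.5001 V=0.5001[hold]; j=6 S=154.1935 intr=0.0000 cont=0.0000 V=0.0000[hold]  S*(6)=69.1700
k=5: j=0 S=35.4645 intr=56.8455 cont=56.2574 V=56.8455[EX]; j=1 S=46.3280 intr=45.9820 cont=45.3939 V=45.9820[EX]; j=2 S=60.5192 intr=31.7908 cont=31.2027 V=31.7908[EX]; j=3 S=79.0574 intr=13.2526 cont=15.2178 V=15.2178[hold]; j=4 S=103.2742 intr=0.0000 cont=3.8832 V=3.8832[hold]; j=5 S=134.9091 intr=0.0000 cont=0.2531 V=0.2531[hold]  S*(5)=60.5192
k=4: j=0 S=40.5340 intr=51.7760 cont=51.1880 V=51.7760[EX]; j=1 S=52.9503 intr=39.3597 cont=38.7716 V=39.3597[EX]; j=2 S=69.1700 intr=23.1400 cont=23.5098 V=23.5098[hold]; j=3 S=90.3581 intr=1.9519 cont=9.5958 V=9.5958[hold]; j=4 S=118.0366 intr=0.0000 cont=2.0890 V=2.0890[hold]  S*(4)=52.9503
k=3: j=0 S=46.3280 intr=45.9820 cont=45.3939 V=45.9820[EX]; j=1 S=60.5192 intr=31.7908 cont=31.3830 V=31.7908[EX]; j=2 S=79.0574 intr=13.2526 cont=16.5777 V=16.5777[hold]; j=3 S=103.2742 intr=0.0000 cont=5.8755 V=5.8755[hold]  S*(3)=60.5192
k=2: j=0 S=52.9503 intr=39.3597 cont=38.7716 V=39.3597[EX]; j=1 S=69.1700 intr=23.1400 cont=24.1727 V=24.1727[hold]; j=2 S=90.3581 intr=1.9519 cont=11.2554 V=11.2554[hold]  S*(2)=52.9503
k=1: j=0 S=60.5192 intr=31.7908 cont=31.7061 V=31.7908[EX]; j=1 S=79.0574 intr=13.2526 cont=17.7222 V=17.7222[hold]  S*(1)=60.5192
k=0: j=0 S=69.1700 intr=23.1400 cont=24.7306 V=24.7306[hold]  S*(0)=-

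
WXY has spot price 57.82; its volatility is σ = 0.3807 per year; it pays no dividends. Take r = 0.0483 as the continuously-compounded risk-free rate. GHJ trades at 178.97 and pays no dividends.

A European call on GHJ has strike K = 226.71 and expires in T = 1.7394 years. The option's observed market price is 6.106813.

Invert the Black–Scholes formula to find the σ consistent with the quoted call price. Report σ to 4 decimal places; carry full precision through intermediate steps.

At σ = 0.1666 the Black–Scholes value reproduces the quote:
σ√T = 0.1666·√1.7394 = 0.219723
d₁ = (ln(S/K) + (r+σ²/2)T) / (σ√T) = (ln(178.97/226.71) + (0.0483+0.1666²/2)·1.7394) / 0.219723 = (-0.236453 + 0.108152) / 0.219723 = -0.583925
d₂ = d₁ − σ√T = -0.583925 − 0.219723 = -0.803647
e^{−rT} = 0.919419
N(d₁) = 0.279636,  N(d₂) = 0.210800
V = S·N(d₁) − K·e^{−rT}·N(d₂) = 50.046366 − 43.939553 = 6.106813 (matching the quote); vega is positive throughout, so no other σ reproduces this price

sigma = 0.1666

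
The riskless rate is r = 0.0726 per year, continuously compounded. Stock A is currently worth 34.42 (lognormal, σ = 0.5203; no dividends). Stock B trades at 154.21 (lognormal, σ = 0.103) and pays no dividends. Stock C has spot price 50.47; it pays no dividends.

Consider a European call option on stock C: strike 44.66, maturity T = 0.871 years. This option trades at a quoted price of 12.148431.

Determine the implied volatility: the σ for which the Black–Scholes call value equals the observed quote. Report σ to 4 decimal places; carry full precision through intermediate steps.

At σ = 0.4147 the Black–Scholes value reproduces the quote:
σ√T = 0.4147·√0.871 = 0.387029
d₁ = (ln(S/K) + (r+σ²/2)T) / (σ√T) = (ln(50.47/44.66) + (0.0726+0.4147²/2)·0.871) / 0.387029 = (0.122301 + 0.138130) / 0.387029 = 0.672899
d₂ = d₁ − σ√T = 0.672899 − 0.387029 = 0.285870
e^{−rT} = 0.938723
N(d₁) = 0.749494,  N(d₂) = 0.612511
V = S·N(d₁) − K·e^{−rT}·N(d₂) = 37.826967 − 25.678537 = 12.148431 (the observed quote) — the price is monotone increasing in volatility, hence this σ is the only solution

sigma = 0.4147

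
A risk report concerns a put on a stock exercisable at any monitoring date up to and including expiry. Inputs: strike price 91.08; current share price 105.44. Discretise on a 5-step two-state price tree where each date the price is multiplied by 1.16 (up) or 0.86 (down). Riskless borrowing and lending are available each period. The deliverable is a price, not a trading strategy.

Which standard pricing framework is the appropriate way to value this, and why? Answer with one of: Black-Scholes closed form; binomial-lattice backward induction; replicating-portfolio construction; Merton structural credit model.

framework: binomial-lattice backward induction

Key observation: the defining feature is the embedded early-exercise option across 5 discrete dates on the spot-105.44 tree; pricing the strike-91.08 put means working backward with an exercise test at every node.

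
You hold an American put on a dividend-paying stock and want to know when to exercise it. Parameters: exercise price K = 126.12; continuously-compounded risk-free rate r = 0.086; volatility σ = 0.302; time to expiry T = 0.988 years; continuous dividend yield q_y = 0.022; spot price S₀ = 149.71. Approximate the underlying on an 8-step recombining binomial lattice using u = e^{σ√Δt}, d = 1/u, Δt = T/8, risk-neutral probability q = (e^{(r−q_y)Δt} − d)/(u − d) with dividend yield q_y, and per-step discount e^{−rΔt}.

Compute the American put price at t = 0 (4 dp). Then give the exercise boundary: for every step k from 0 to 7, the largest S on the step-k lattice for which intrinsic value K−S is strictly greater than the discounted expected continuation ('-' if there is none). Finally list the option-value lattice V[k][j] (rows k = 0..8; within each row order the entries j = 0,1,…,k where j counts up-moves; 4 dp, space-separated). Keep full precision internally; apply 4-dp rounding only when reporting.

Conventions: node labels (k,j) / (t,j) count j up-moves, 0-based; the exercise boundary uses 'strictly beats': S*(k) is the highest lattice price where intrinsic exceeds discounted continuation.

price = 5.2873
boundary = - - - - 97.9227 88.0625 97.9227 108.8868
tree:
5.2873
8.3974 2.4193
12.9984 4.1667 0.7963
19.5071 7.0367 1.5053 0.1339
28.1973 11.5923 2.8210 0.2767 0.0000
38.0575 18.4873 5.2313 0.5717 0.0000 0.0000
46.9247 28.1973 9.5746 1.1811 0.0000 0.0000 0.0000
54.8991 38.0575 17.2332 2.4402 0.0000 0.0000 0.0000 0.0000
62.0705 46.9247 28.1973 5.0415 0.0000 0.0000 0.0000 0.0000 0.0000

Δt=0.12350, u=1.11197, d=0.89931, q=0.51081, disc=e^(-rΔt)=0.98944
k=8 terminal: V=max(K-S,0) → 62.0705 46.9247 28.1973 5.0415 0.0000 0.0000 0.0000 0.0000 0.0000
k=7: j=0 S=71.2209 intr=54.8991 cont=53.7599 V=54.8991[EX]; j=1 S=88.0625 intr=38.0575 cont=36.9640 V=38.0575[EX]; j=2 S=108.8868 intr=17.2332 cont=16.1963 V=17.2332[EX]; j=3 S=134.6353 intr=0.0000 cont=2.4402 V=2.4402[hold]; j=4 S=166.4726 intr=0.0000 cont=0.0000 V=0.0000[hold]; j=5 S=205.8385 intr=0.0000 cont=0.0000 V=0.0000[hold]; j=6 S=254.5132 intr=0.0000 cont=0.0000 V=0.0000[hold]; j=7 S=314.6982 intr=0.0000 cont=0.0000 V=0.0000[hold]  S*(7)=108.8868
k=6: j=0 S=79.1953 intr=46.9247 cont=45.8072 V=46.9247[EX]; j=1 S=97.9227 intr=28.1973 cont=27.1306 V=28.1973[EX]; j=2 S=121.0785 intr=5.0415 cont=9.5746 V=9.5746[hold]; j=3 S=149.7100 intr=0.0000 cont=1.1811 V=1.1811[hold]; j=4 S=185.1120 intr=0.0000 cont=0.0000 V=0.0000[hold]; j=5 S=228.8856 intr=0.0000 cont=0.0000 V=0.0000[hold]; j=6 S=283.0103 intr=0.0000 cont=0.0000 V=0.0000[hold]  S*(6)=97.9227
k=5: j=0 S=88.0625 intr=38.0575 cont=36.9640 V=38.0575[EX]; j=1 S=108.8868 intr=17.2332 cont=18.4873 V=18.4873[hold]; j=2 S=134.6353 intr=0.0000 cont=5.2313 V=5.2313[hold]; j=3 S=166.4726 intr=0.0000 cont=0.5717 V=0.5717[hold]; j=4 S=205.8385 intr=0.0000 cont=0.0000 V=0.0000[hold]; j=5 S=254.5132 intr=0.0000 cont=0.0000 V=0.0000[hold]  S*(5)=88.0625
k=4: j=0 S=97.9227 intr=28.1973 cont=27.7644 V=28.1973[EX]; j=1 S=121.0785 intr=5.0415 cont=11.5923 V=11.5923[hold]; j=2 S=149.7100 intr=0.0000 cont=2.8210 V=2.8210[hold]; j=3 S=185.1120 intr=0.0000 cont=0.2767 V=0.2767[hold]; j=4 S=228.8856 intr=0.0000 cont=0.0000 V=0.0000[hold]  S*(4)=97.9227
k=3: j=0 S=108.8868 intr=17.2332 cont=19.5071 V=19.5071[hold]; j=1 S=134.6353 intr=0.0000 cont=7.0367 V=7.0367[hold]; j=2 S=166.4726 intr=0.0000 cont=1.5053 V=1.5053[hold]; j=3 S=205.8385 intr=0.0000 cont=0.1339 V=0.1339[hold]  S*(3)=-
k=2: j=0 S=121.0785 intr=5.0415 cont=12.9984 V=12.9984[hold]; j=1 S=149.7100 intr=0.0000 cont=4.1667 V=4.1667[hold]; j=2 S=185.1120 intr=0.0000 cont=0.7963 V=0.7963[hold]  S*(2)=-
k=1: j=0 S=134.6353 intr=0.0000 cont=8.3974 V=8.3974[hold]; j=1 S=166.4726 intr=0.0000 cont=2.4193 V=2.4193[hold]  S*(1)=-
k=0: j=0 S=149.7100 intr=0.0000 cont=5.2873 V=5.2873[hold]  S*(0)=-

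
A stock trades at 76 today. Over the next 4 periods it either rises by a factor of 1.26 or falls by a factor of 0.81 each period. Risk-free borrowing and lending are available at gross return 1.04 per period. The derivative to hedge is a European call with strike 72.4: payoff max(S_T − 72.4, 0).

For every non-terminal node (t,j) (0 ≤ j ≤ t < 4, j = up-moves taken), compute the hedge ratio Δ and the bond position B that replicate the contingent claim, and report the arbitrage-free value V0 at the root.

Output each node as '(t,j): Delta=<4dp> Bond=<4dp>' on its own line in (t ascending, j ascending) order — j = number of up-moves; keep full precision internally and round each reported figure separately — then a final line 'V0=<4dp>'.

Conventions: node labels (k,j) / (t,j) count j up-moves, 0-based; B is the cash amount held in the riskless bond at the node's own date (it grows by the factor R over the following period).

(0,0): Delta=0.7399 Bond=-35.7891
(1,0): Delta=0.4963 Bond=-22.2227
(1,1): Delta=0.8897 Bond=-51.5665
(2,0): Delta=0.1481 Bond=-5.7529
(2,1): Delta=0.7103 Bond=-39.7155
(2,2): Delta=1.0000 Bond=-66.9379
(3,0): Delta=0.0000 Bond=0.0000
(3,1): Delta=0.2392 Bond=-11.7060
(3,2): Delta=1.0000 Bond=-69.6154
(3,3): Delta=1.0000 Bond=-69.6154
V0=20.4424

Arbitrage-free pricing uses the up-move probability p* = (R−d)/(u−d) = 0.5111, discounting each step at R = 1.04.
Terminal payoffs: V(4,0)=0.0000, V(4,1)=0.0000, V(4,2)=6.7635, V(4,3)=50.7431, V(4,4)=119.1560
(3,0): S=40.3895. Δ = (V_up−V_dn)/(S_up−S_dn) = (0.0000−0.0000)/(50.8908−32.7155) = 0.0000. V = [p*·0.0000 + (1−p*)·0.0000]/1.04 = 0.0000. B = V − Δ·S = 0.0000.
(3,1): S=62.8281. Δ = (V_up−V_dn)/(S_up−S_dn) = (6.7635−0.0000)/(79.1635−50.8908) = 0.2392. V = [p*·6.7635 + (1−p*)·0.0000]/1.04 = 3.3239. B = V − Δ·S = -11.7060.
(3,2): S=97.7327. Δ = (V_up−V_dn)/(S_up−S_dn) = (50.7431−6.7635)/(123.1431−79.1635) = 1.0000. V = [p*·50.7431 + (1−p*)·6.7635]/1.04 = 28.1173. B = V − Δ·S = -69.6154.
(3,3): S=152.0286. Δ = (V_up−V_dn)/(S_up−S_dn) = (119.1560−50.7431)/(191.5560−123.1431) = 1.0000. V = [p*·119.1560 + (1−p*)·50.7431]/1.04 = 82.4132. B = V − Δ·S = -69.6154.
(2,0): S=49.8636. Δ = (V_up−V_dn)/(S_up−S_dn) = (3.3239−0.0000)/(62.8281−40.3895) = 0.1481. V = [p*·3.3239 + (1−p*)·0.0000]/1.04 = 1.6335. B = V − Δ·S = -5.7529.
(2,1): S=77.5656. Δ = (V_up−V_dn)/(S_up−S_dn) = (28.1173−3.3239)/(97.7327−62.8281) = 0.7103. V = [p*·28.1173 + (1−p*)·3.3239]/1.04 = 15.3808. B = V − Δ·S = -39.7155.
(2,2): S=120.6576. Δ = (V_up−V_dn)/(S_up−S_dn) = (82.4132−28.1173)/(152.0286−97.7327) = 1.0000. V = [p*·82.4132 + (1−p*)·28.1173]/1.04 = 53.7197. B = V − Δ·S = -66.9379.
(1,0): S=61.5600. Δ = (V_up−V_dn)/(S_up−S_dn) = (15.3808−1.6335)/(77.5656−49.8636) = 0.4963. V = [p*·15.3808 + (1−p*)·1.6335]/1.04 = 8.3269. B = V − Δ·S = -22.2227.
(1,1): S=95.7600. Δ = (V_up−V_dn)/(S_up−S_dn) = (53.7197−15.3808)/(120.6576−77.5656) = 0.8897. V = [p*·53.7197 + (1−p*)·15.3808]/1.04 = 33.6310. B = V − Δ·S = -51.5665.
(0,0): S=76.0000. Δ = (V_up−V_dn)/(S_up−S_dn) = (33.6310−8.3269)/(95.7600−61.5600) = 0.7399. V = [p*·33.6310 + (1−p*)·8.3269]/1.04 = 20.4424. B = V − Δ·S = -35.7891.
Check: Δ(0,0)·S0 + B(0,0) = 20.4424 = V0.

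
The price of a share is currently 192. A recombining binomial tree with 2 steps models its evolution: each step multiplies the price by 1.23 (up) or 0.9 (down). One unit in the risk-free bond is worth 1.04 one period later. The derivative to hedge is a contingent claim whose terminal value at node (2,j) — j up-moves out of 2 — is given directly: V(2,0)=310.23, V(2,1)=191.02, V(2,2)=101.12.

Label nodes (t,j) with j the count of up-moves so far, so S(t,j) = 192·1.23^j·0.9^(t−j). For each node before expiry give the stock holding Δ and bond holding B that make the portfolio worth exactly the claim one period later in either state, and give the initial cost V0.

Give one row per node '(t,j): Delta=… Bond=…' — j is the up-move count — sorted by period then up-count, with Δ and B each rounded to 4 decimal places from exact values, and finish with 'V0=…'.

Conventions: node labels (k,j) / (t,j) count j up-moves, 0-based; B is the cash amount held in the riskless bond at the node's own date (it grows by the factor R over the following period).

(0,0): Delta=-1.6204 Bond=509.3027
(1,0): Delta=-2.0905 Bond=610.9117
(1,1): Delta=-1.1536 Bond=419.4248
V0=198.1855

Risk-neutral probability p* = (R−d)/(u−d) = (1.04−0.9)/(1.23−0.9) = 0.4242.
Payoffs at expiry: V(2,0)=310.2300, V(2,1)=191.0200, V(2,2)=101.1200
(1,0): S=172.8000. Δ = (V_up−V_dn)/(S_up−S_dn) = (191.0200−310.2300)/(212.5440−155.5200) = -2.0905. V = [p*·191.0200 + (1−p*)·310.2300]/1.04 = 249.6693. B = V − Δ·S = 610.9117.
(1,1): S=236.1600. Δ = (V_up−V_dn)/(S_up−S_dn) = (101.1200−191.0200)/(290.4768−212.5440) = -1.1536. V = [p*·101.1200 + (1−p*)·191.0200]/1.04 = 147.0006. B = V − Δ·S = 419.4248.
(0,0): S=192.0000. Δ = (V_up−V_dn)/(S_up−S_dn) = (147.0006−249.6693)/(236.1600−172.8000) = -1.6204. V = [p*·147.0006 + (1−p*)·249.6693]/1.04 = 198.1855. B = V − Δ·S = 509.3027.
As a check, the time-0 holding Δ(0,0)·S0 + B(0,0) comes to 198.1855 — exactly V0.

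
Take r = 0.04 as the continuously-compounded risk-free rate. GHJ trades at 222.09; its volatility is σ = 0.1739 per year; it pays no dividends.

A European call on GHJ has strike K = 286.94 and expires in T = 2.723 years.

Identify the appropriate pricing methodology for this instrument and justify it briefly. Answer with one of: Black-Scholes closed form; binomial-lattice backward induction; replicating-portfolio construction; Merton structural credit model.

framework: Black-Scholes closed form

Key observation: a European-exercise option on GHJ struck at 286.94 — a GBM underlying with constant parameters — admits an analytic price: the data contain no early exercise, no discrete tree, no debt structure.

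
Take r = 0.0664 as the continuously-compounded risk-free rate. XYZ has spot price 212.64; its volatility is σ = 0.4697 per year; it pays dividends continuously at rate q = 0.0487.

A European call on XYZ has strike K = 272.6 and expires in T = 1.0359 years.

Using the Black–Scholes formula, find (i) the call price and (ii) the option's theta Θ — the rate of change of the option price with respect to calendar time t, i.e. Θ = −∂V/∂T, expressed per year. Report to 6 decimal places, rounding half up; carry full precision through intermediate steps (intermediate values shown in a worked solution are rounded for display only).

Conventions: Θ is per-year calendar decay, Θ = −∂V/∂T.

σ√T = 0.4697·√1.0359 = 0.478057
d₁ = (ln(S/K) + (r−q+σ²/2)T) / (σ√T) = (ln(212.64/272.6) + (0.0664−0.0487+0.4697²/2)·1.0359) / 0.478057 = (-0.248405 + 0.132605) / 0.478057 = -0.242231
d₂ = d₁ − σ√T = -0.242231 − 0.478057 = -0.720288
e^{−rT} = 0.933529
e^{−qT} = 0.950803
N(d₁) = 0.404300,  N(d₂) = 0.235674
Call price V = S·e^{−qT}·N(d₁) − K·e^{−rT}·N(d₂) = 81.740962 − 59.974239 = 21.766724
φ(d₁) = (1/√(2π))·e^{−d₁²/2} = 0.387408
Θ = −S·e^{−qT}·φ(d₁)·σ/(2√T) + q·S·e^{−qT}·N(d₁) − r·K·e^{−rT}·N(d₂) = −18.073235 + 3.980785 − 3.982289 = -18.074740

price = 21.766724
Θ = -18.074740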